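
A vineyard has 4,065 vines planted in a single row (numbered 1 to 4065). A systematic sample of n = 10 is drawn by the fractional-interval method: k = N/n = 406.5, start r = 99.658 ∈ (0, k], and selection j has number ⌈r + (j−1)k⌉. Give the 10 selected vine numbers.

j=1: r + 0k = 99.658 → ⌈·⌉ = 100
j=2: r + 1k = 506.158 → ⌈·⌉ = 507
j=3: r + 2k = 912.658 → ⌈·⌉ = 913
j=4: r + 3k = 1319.158 → ⌈·⌉ = 1320
j=5: r + 4k = 1725.658 → ⌈·⌉ = 1726
j=6: r + 5k = 2132.158 → ⌈·⌉ = 2133
j=7: r + 6k = 2538.658 → ⌈·⌉ = 2539
j=8: r + 7k = 2945.158 → ⌈·⌉ = 2946
j=9: r + 8k = 3351.658 → ⌈·⌉ = 3352
j=10: r + 9k = 3758.158 → ⌈·⌉ = 3759

100, 507, 913, 1320, 1726, 2133, 2539, 2946, 3352, 3759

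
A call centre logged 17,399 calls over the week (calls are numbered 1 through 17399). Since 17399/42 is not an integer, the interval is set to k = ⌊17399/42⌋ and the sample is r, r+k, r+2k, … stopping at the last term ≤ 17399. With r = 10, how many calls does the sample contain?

k = ⌊17399/42⌋ = 414
Achieved size = ⌊(17399 − 10)/414⌋ + 1 = ⌊17389/414⌋ + 1 = 42 + 1 = 43
(last selection: 10 + 42×414 = 17398 ≤ 17399; next would be 17812 > 17399)

43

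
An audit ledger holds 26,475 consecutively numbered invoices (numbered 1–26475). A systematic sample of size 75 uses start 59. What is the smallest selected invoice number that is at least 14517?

14532

k = 26475/75 = 353
Steps past start: ⌈(14517 − 59)/353⌉ = ⌈14458/353⌉ = 41
Selected invoice: 59 + 41×353 = 14532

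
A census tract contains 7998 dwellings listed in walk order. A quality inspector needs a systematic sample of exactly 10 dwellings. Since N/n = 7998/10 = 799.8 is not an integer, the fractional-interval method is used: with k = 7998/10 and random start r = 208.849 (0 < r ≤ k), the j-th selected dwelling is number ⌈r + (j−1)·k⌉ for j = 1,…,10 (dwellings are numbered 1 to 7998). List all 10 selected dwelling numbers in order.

j=1: r + 0k = 208.849 → ⌈·⌉ = 209
j=2: r + 1k = 1008.649 → ⌈·⌉ = 1009
j=3: r + 2k = 1808.449 → ⌈·⌉ = 1809
j=4: r + 3k = 2608.249 → ⌈·⌉ = 2609
j=5: r + 4k = 3408.049 → ⌈·⌉ = 3409
j=6: r + 5k = 4207.849 → ⌈·⌉ = 4208
j=7: r + 6k = 5007.649 → ⌈·⌉ = 5008
j=8: r + 7k = 5807.449 → ⌈·⌉ = 5808
j=9: r + 8k = 6607.249 → ⌈·⌉ = 6608
j=10: r + 9k = 7407.049 → ⌈·⌉ = 7408

209, 1009, 1809, 2609, 3409, 4208, 5008, 5808, 6608, 7408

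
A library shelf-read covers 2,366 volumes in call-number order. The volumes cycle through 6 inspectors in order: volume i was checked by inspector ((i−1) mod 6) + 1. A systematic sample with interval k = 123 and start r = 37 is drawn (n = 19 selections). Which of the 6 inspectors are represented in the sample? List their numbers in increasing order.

1, 4

Consecutive selections differ by k = 123, so their inspector numbers differ by 123 mod 6 = 3.
gcd(123, 6) = 3, so the sample visits 6/3 = 2 distinct residues mod 6.
Start 37 is inspector 1; the inspectors hit are 1, 4.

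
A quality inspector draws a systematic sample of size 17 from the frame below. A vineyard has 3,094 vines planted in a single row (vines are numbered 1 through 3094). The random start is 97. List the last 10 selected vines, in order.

1371, 1553, 1735, 1917, 2099, 2281, 2463, 2645, 2827, 3009

k = N/n = 3094/17 = 182
8th selection = 97 + 7×182 = 1371
9th: 1371 + 182 = 1553
10th: 1553 + 182 = 1735
11th: 1735 + 182 = 1917
12th: 1917 + 182 = 2099
13th: 2099 + 182 = 2281
14th: 2281 + 182 = 2463
15th: 2463 + 182 = 2645
16th: 2645 + 182 = 2827
17th: 2827 + 182 = 3009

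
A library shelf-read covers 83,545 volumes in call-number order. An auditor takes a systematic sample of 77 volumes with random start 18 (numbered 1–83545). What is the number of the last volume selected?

k = 83545/77 = 1085
77th selection = r + (77−1)·k = 18 + 76×1085 = 18 + 82460 = 82478

82478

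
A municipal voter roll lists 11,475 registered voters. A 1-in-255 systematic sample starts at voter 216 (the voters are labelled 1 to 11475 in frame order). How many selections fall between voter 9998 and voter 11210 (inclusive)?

5

k = 255
First selection ≥ 9998: 216 + ⌈(9998−216)/255⌉·255 = 216 + 39×255 = 10161
Last selection ≤ 11210: 216 + ⌊(11210−216)/255⌋·255 = 216 + 43×255 = 11181
Count = 43 − 39 + 1 = 5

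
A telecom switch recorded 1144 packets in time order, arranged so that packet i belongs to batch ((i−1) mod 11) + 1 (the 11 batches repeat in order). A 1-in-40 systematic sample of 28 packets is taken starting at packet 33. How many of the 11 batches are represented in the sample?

11

Consecutive selections differ by k = 40, so their batch numbers differ by 40 mod 11 = 7.
gcd(40, 11) = 1, so the sample visits 11/1 = 11 distinct residues mod 11.
Start 33 is batch 11; the batches hit are 1, 2, 3, 4, 5, 6, 7, 8, 9, 10, 11.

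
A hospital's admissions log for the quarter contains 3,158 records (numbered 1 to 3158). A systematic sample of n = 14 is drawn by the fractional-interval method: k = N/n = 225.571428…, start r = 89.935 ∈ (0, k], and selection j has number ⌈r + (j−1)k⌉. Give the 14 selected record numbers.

90, 316, 542, 767, 993, 1218, 1444, 1669, 1895, 2121, 2346, 2572, 2797, 3023

j=1: r + 0k = 89.935 → ⌈·⌉ = 90
j=2: r + 1k = 315.506428… → ⌈·⌉ = 316
j=3: r + 2k = 541.077857… → ⌈·⌉ = 542
j=4: r + 3k = 766.649285… → ⌈·⌉ = 767
j=5: r + 4k = 992.220714… → ⌈·⌉ = 993
j=6: r + 5k = 1217.792142… → ⌈·⌉ = 1218
j=7: r + 6k = 1443.363571… → ⌈·⌉ = 1444
j=8: r + 7k = 1668.935 → ⌈·⌉ = 1669
j=9: r + 8k = 1894.506428… → ⌈·⌉ = 1895
j=10: r + 9k = 2120.077857… → ⌈·⌉ = 2121
j=11: r + 10k = 2345.649285… → ⌈·⌉ = 2346
j=12: r + 11k = 2571.220714… → ⌈·⌉ = 2572
j=13: r + 12k = 2796.792142… → ⌈·⌉ = 2797
j=14: r + 13k = 3022.363571… → ⌈·⌉ = 3023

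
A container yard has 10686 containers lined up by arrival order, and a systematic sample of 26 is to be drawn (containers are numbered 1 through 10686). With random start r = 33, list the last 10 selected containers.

6609, 7020, 7431, 7842, 8253, 8664, 9075, 9486, 9897, 10308

k = N/n = 10686/26 = 411
17th selection = 33 + 16×411 = 6609
18th: 6609 + 411 = 7020
19th: 7020 + 411 = 7431
20th: 7431 + 411 = 7842
21st: 7842 + 411 = 8253
22nd: 8253 + 411 = 8664
23rd: 8664 + 411 = 9075
24th: 9075 + 411 = 9486
25th: 9486 + 411 = 9897
26th: 9897 + 411 = 10308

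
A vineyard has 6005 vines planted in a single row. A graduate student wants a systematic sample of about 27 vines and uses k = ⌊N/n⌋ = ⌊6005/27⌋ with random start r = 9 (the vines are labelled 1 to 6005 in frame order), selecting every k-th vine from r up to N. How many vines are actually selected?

28

k = ⌊6005/27⌋ = 222
Achieved size = ⌊(6005 − 9)/222⌋ + 1 = ⌊5996/222⌋ + 1 = 27 + 1 = 28
(last selection: 9 + 27×222 = 6003 ≤ 6005; next would be 6225 > 6005)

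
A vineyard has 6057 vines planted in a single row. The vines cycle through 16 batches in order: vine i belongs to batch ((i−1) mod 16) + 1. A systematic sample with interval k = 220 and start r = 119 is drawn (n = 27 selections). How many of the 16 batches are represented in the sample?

Consecutive selections differ by k = 220, so their batch numbers differ by 220 mod 16 = 12.
gcd(220, 16) = 4, so the sample visits 16/4 = 4 distinct residues mod 16.
Start 119 is batch 7; the batches hit are 3, 7, 11, 15.

4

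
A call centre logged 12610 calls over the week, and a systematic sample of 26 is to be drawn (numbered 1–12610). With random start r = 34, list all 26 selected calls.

34, 519, 1004, 1489, 1974, 2459, 2944, 3429, 3914, 4399, 4884, 5369, 5854, 6339, 6824, 7309, 7794, 8279, 8764, 9249, 9734, 10219, 10704, 11189, 11674, 12159

k = N/n = 12610/26 = 485
call 1: 34
call 2: 34 + 485 = 519
call 3: 519 + 485 = 1004
call 4: 1004 + 485 = 1489
call 5: 1489 + 485 = 1974
call 6: 1974 + 485 = 2459
call 7: 2459 + 485 = 2944
call 8: 2944 + 485 = 3429
call 9: 3429 + 485 = 3914
call 10: 3914 + 485 = 4399
call 11: 4399 + 485 = 4884
call 12: 4884 + 485 = 5369
call 13: 5369 + 485 = 5854
call 14: 5854 + 485 = 6339
call 15: 6339 + 485 = 6824
call 16: 6824 + 485 = 7309
call 17: 7309 + 485 = 7794
call 18: 7794 + 485 = 8279
call 19: 8279 + 485 = 8764
call 20: 8764 + 485 = 9249
call 21: 9249 + 485 = 9734
call 22: 9734 + 485 = 10219
call 23: 10219 + 485 = 10704
call 24: 10704 + 485 = 11189
call 25: 11189 + 485 = 11674
call 26: 11674 + 485 = 12159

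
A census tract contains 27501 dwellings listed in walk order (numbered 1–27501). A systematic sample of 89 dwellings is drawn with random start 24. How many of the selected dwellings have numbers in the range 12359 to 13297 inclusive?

3

k = 27501/89 = 309
First selection ≥ 12359: 24 + ⌈(12359−24)/309⌉·309 = 24 + 40×309 = 12384
Last selection ≤ 13297: 24 + ⌊(13297−24)/309⌋·309 = 24 + 42×309 = 13002
Count = 42 − 40 + 1 = 3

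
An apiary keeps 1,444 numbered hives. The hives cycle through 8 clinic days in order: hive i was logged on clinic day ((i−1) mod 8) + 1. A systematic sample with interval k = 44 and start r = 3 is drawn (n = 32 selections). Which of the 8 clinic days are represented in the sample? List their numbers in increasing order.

3, 7

Consecutive selections differ by k = 44, so their clinic day numbers differ by 44 mod 8 = 4.
gcd(44, 8) = 4, so the sample visits 8/4 = 2 distinct residues mod 8.
Start 3 is clinic day 3; the clinic days hit are 3, 7.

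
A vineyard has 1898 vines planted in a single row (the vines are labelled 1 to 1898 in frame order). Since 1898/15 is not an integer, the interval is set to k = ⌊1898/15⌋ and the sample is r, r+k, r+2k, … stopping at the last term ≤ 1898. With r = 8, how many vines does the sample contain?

16

k = ⌊1898/15⌋ = 126
Achieved size = ⌊(1898 − 8)/126⌋ + 1 = ⌊1890/126⌋ + 1 = 15 + 1 = 16
(last selection: 8 + 15×126 = 1898 ≤ 1898; next would be 2024 > 1898)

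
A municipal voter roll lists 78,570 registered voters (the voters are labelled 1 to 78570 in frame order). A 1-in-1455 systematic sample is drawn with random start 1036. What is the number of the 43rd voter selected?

k = 1455
43rd selection = r + (43−1)·k = 1036 + 42×1455 = 1036 + 61110 = 62146

62146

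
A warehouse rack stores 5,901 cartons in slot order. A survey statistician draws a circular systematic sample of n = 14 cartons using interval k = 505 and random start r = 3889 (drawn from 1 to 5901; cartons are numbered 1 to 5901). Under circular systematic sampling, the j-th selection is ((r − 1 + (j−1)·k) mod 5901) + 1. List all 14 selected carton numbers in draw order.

Selection 1: 3889
Selection 2: 3889 + 505 = 4394
Selection 3: 4394 + 505 = 4899
Selection 4: 4899 + 505 = 5404
Selection 5: 5404 + 505 = 5909 → 5909 − 5901 = 8
Selection 6: 8 + 505 = 513
Selection 7: 513 + 505 = 1018
Selection 8: 1018 + 505 = 1523
Selection 9: 1523 + 505 = 2028
Selection 10: 2028 + 505 = 2533
Selection 11: 2533 + 505 = 3038
Selection 12: 3038 + 505 = 3543
Selection 13: 3543 + 505 = 4048
Selection 14: 4048 + 505 = 4553

3889, 4394, 4899, 5404, 8, 513, 1018, 1523, 2028, 2533, 3038, 3543, 4048, 4553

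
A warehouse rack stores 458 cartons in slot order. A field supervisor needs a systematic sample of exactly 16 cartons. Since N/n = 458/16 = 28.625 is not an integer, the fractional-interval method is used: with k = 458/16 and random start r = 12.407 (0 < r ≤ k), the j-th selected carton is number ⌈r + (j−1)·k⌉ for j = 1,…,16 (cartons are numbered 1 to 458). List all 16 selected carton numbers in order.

j=1: r + 0k = 12.407 → ⌈·⌉ = 13
j=2: r + 1k = 41.032 → ⌈·⌉ = 42
j=3: r + 2k = 69.657 → ⌈·⌉ = 70
j=4: r + 3k = 98.282 → ⌈·⌉ = 99
j=5: r + 4k = 126.907 → ⌈·⌉ = 127
j=6: r + 5k = 155.532 → ⌈·⌉ = 156
j=7: r + 6k = 184.157 → ⌈·⌉ = 185
j=8: r + 7k = 212.782 → ⌈·⌉ = 213
j=9: r + 8k = 241.407 → ⌈·⌉ = 242
j=10: r + 9k = 270.032 → ⌈·⌉ = 271
j=11: r + 10k = 298.657 → ⌈·⌉ = 299
j=12: r + 11k = 327.282 → ⌈·⌉ = 328
j=13: r + 12k = 355.907 → ⌈·⌉ = 356
j=14: r + 13k = 384.532 → ⌈·⌉ = 385
j=15: r + 14k = 413.157 → ⌈·⌉ = 414
j=16: r + 15k = 441.782 → ⌈·⌉ = 442

13, 42, 70, 99, 127, 156, 185, 213, 242, 271, 299, 328, 356, 385, 414, 442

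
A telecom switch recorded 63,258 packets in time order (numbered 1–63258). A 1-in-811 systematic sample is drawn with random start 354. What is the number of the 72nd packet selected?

k = 811
72nd selection = r + (72−1)·k = 354 + 71×811 = 354 + 57581 = 57935

57935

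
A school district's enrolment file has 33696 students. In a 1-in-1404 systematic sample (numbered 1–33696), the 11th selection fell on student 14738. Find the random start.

698

k = 1404
r = 14738 − (11−1)×1404 = 14738 − 14040 = 698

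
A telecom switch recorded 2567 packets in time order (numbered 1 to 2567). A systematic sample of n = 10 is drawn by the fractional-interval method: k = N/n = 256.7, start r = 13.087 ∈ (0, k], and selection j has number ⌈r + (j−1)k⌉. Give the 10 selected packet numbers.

14, 270, 527, 784, 1040, 1297, 1554, 1810, 2067, 2324

j=1: r + 0k = 13.087 → ⌈·⌉ = 14
j=2: r + 1k = 269.787 → ⌈·⌉ = 270
j=3: r + 2k = 526.487 → ⌈·⌉ = 527
j=4: r + 3k = 783.187 → ⌈·⌉ = 784
j=5: r + 4k = 1039.887 → ⌈·⌉ = 1040
j=6: r + 5k = 1296.587 → ⌈·⌉ = 1297
j=7: r + 6k = 1553.287 → ⌈·⌉ = 1554
j=8: r + 7k = 1809.987 → ⌈·⌉ = 1810
j=9: r + 8k = 2066.687 → ⌈·⌉ = 2067
j=10: r + 9k = 2323.387 → ⌈·⌉ = 2324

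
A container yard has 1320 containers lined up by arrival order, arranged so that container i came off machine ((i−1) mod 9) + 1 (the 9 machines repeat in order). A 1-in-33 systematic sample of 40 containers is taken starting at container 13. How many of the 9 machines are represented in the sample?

Consecutive selections differ by k = 33, so their machine numbers differ by 33 mod 9 = 6.
gcd(33, 9) = 3, so the sample visits 9/3 = 3 distinct residues mod 9.
Start 13 is machine 4; the machines hit are 1, 4, 7.

3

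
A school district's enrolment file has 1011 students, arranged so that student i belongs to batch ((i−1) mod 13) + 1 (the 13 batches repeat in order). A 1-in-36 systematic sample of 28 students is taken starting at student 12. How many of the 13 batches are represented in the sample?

13

Consecutive selections differ by k = 36, so their batch numbers differ by 36 mod 13 = 10.
gcd(36, 13) = 1, so the sample visits 13/1 = 13 distinct residues mod 13.
Start 12 is batch 12; the batches hit are 1, 2, 3, 4, 5, 6, 7, 8, 9, 10, 11, 12, 13.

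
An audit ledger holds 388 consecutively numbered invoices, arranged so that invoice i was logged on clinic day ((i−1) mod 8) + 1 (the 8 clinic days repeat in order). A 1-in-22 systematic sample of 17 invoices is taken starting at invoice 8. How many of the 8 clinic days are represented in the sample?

Consecutive selections differ by k = 22, so their clinic day numbers differ by 22 mod 8 = 6.
gcd(22, 8) = 2, so the sample visits 8/2 = 4 distinct residues mod 8.
Start 8 is clinic day 8; the clinic days hit are 2, 4, 6, 8.

4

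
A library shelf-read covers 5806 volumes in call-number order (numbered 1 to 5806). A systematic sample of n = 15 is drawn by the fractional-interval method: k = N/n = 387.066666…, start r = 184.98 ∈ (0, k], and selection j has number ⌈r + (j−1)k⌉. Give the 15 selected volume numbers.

185, 573, 960, 1347, 1734, 2121, 2508, 2895, 3282, 3669, 4056, 4443, 4830, 5217, 5604

j=1: r + 0k = 184.98 → ⌈·⌉ = 185
j=2: r + 1k = 572.046666… → ⌈·⌉ = 573
j=3: r + 2k = 959.113333… → ⌈·⌉ = 960
j=4: r + 3k = 1346.18 → ⌈·⌉ = 1347
j=5: r + 4k = 1733.246666… → ⌈·⌉ = 1734
j=6: r + 5k = 2120.313333… → ⌈·⌉ = 2121
j=7: r + 6k = 2507.38 → ⌈·⌉ = 2508
j=8: r + 7k = 2894.446666… → ⌈·⌉ = 2895
j=9: r + 8k = 3281.513333… → ⌈·⌉ = 3282
j=10: r + 9k = 3668.58 → ⌈·⌉ = 3669
j=11: r + 10k = 4055.646666… → ⌈·⌉ = 4056
j=12: r + 11k = 4442.713333… → ⌈·⌉ = 4443
j=13: r + 12k = 4829.78 → ⌈·⌉ = 4830
j=14: r + 13k = 5216.846666… → ⌈·⌉ = 5217
j=15: r + 14k = 5603.913333… → ⌈·⌉ = 5604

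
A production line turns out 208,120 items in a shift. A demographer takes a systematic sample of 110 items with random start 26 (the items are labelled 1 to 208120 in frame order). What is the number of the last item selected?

k = 208120/110 = 1892
110th selection = r + (110−1)·k = 26 + 109×1892 = 26 + 206228 = 206254

206254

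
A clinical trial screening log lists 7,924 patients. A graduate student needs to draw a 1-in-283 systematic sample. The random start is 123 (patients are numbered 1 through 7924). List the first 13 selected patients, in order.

123, 406, 689, 972, 1255, 1538, 1821, 2104, 2387, 2670, 2953, 3236, 3519

patient 1: 123
patient 2: 123 + 283 = 406
patient 3: 406 + 283 = 689
patient 4: 689 + 283 = 972
patient 5: 972 + 283 = 1255
patient 6: 1255 + 283 = 1538
patient 7: 1538 + 283 = 1821
patient 8: 1821 + 283 = 2104
patient 9: 2104 + 283 = 2387
patient 10: 2387 + 283 = 2670
patient 11: 2670 + 283 = 2953
patient 12: 2953 + 283 = 3236
patient 13: 3236 + 283 = 3519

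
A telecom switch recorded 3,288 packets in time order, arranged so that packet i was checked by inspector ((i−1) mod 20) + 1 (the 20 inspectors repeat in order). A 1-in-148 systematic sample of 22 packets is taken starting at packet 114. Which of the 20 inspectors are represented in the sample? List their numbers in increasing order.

Consecutive selections differ by k = 148, so their inspector numbers differ by 148 mod 20 = 8.
gcd(148, 20) = 4, so the sample visits 20/4 = 5 distinct residues mod 20.
Start 114 is inspector 14; the inspectors hit are 2, 6, 10, 14, 18.

2, 6, 10, 14, 18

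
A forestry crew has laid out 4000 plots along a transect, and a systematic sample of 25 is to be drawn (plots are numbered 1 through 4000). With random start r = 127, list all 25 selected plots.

127, 287, 447, 607, 767, 927, 1087, 1247, 1407, 1567, 1727, 1887, 2047, 2207, 2367, 2527, 2687, 2847, 3007, 3167, 3327, 3487, 3647, 3807, 3967

k = N/n = 4000/25 = 160
plot 1: 127
plot 2: 127 + 160 = 287
plot 3: 287 + 160 = 447
plot 4: 447 + 160 = 607
plot 5: 607 + 160 = 767
plot 6: 767 + 160 = 927
plot 7: 927 + 160 = 1087
plot 8: 1087 + 160 = 1247
plot 9: 1247 + 160 = 1407
plot 10: 1407 + 160 = 1567
plot 11: 1567 + 160 = 1727
plot 12: 1727 + 160 = 1887
plot 13: 1887 + 160 = 2047
plot 14: 2047 + 160 = 2207
plot 15: 2207 + 160 = 2367
plot 16: 2367 + 160 = 2527
plot 17: 2527 + 160 = 2687
plot 18: 2687 + 160 = 2847
plot 19: 2847 + 160 = 3007
plot 20: 3007 + 160 = 3167
plot 21: 3167 + 160 = 3327
plot 22: 3327 + 160 = 3487
plot 23: 3487 + 160 = 3647
plot 24: 3647 + 160 = 3807
plot 25: 3807 + 160 = 3967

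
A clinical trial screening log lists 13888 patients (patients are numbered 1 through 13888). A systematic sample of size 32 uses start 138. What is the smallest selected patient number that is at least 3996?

4044

k = 13888/32 = 434
Steps past start: ⌈(3996 − 138)/434⌉ = ⌈3858/434⌉ = 9
Selected patient: 138 + 9×434 = 4044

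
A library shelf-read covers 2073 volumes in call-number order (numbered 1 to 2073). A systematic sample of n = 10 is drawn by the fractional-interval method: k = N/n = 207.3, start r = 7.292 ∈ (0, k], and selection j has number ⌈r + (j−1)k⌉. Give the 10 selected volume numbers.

j=1: r + 0k = 7.292 → ⌈·⌉ = 8
j=2: r + 1k = 214.592 → ⌈·⌉ = 215
j=3: r + 2k = 421.892 → ⌈·⌉ = 422
j=4: r + 3k = 629.192 → ⌈·⌉ = 630
j=5: r + 4k = 836.492 → ⌈·⌉ = 837
j=6: r + 5k = 1043.792 → ⌈·⌉ = 1044
j=7: r + 6k = 1251.092 → ⌈·⌉ = 1252
j=8: r + 7k = 1458.392 → ⌈·⌉ = 1459
j=9: r + 8k = 1665.692 → ⌈·⌉ = 1666
j=10: r + 9k = 1872.992 → ⌈·⌉ = 1873

8, 215, 422, 630, 837, 1044, 1252, 1459, 1666, 1873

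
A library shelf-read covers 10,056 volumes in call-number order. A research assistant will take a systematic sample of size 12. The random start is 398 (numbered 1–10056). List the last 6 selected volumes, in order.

k = N/n = 10056/12 = 838
7th selection = 398 + 6×838 = 5426
8th: 5426 + 838 = 6264
9th: 6264 + 838 = 7102
10th: 7102 + 838 = 7940
11th: 7940 + 838 = 8778
12th: 8778 + 838 = 9616

5426, 6264, 7102, 7940, 8778, 9616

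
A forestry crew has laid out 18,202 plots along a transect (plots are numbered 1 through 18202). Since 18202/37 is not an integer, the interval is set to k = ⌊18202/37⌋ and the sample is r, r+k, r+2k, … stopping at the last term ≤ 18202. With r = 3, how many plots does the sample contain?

38

k = ⌊18202/37⌋ = 491
Achieved size = ⌊(18202 − 3)/491⌋ + 1 = ⌊18199/491⌋ + 1 = 37 + 1 = 38
(last selection: 3 + 37×491 = 18170 ≤ 18202; next would be 18661 > 18202)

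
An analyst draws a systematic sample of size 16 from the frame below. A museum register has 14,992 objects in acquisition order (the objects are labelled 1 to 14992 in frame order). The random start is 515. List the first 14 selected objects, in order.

k = N/n = 14992/16 = 937
object 1: 515
object 2: 515 + 937 = 1452
object 3: 1452 + 937 = 2389
object 4: 2389 + 937 = 3326
object 5: 3326 + 937 = 4263
object 6: 4263 + 937 = 5200
object 7: 5200 + 937 = 6137
object 8: 6137 + 937 = 7074
object 9: 7074 + 937 = 8011
object 10: 8011 + 937 = 8948
object 11: 8948 + 937 = 9885
object 12: 9885 + 937 = 10822
object 13: 10822 + 937 = 11759
object 14: 11759 + 937 = 12696

515, 1452, 2389, 3326, 4263, 5200, 6137, 7074, 8011, 8948, 9885, 10822, 11759, 12696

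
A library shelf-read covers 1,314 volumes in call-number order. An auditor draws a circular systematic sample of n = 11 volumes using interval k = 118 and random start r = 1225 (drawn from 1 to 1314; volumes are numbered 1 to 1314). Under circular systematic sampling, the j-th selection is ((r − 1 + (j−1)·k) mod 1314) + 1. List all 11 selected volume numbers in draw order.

Selection 1: 1225
Selection 2: 1225 + 118 = 1343 → 1343 − 1314 = 29
Selection 3: 29 + 118 = 147
Selection 4: 147 + 118 = 265
Selection 5: 265 + 118 = 383
Selection 6: 383 + 118 = 501
Selection 7: 501 + 118 = 619
Selection 8: 619 + 118 = 737
Selection 9: 737 + 118 = 855
Selection 10: 855 + 118 = 973
Selection 11: 973 + 118 = 1091

1225, 29, 147, 265, 383, 501, 619, 737, 855, 973, 1091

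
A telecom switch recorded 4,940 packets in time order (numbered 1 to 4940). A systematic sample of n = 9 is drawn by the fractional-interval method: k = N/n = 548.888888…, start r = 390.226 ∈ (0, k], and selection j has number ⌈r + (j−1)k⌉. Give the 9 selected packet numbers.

j=1: r + 0k = 390.226 → ⌈·⌉ = 391
j=2: r + 1k = 939.114888… → ⌈·⌉ = 940
j=3: r + 2k = 1488.003777… → ⌈·⌉ = 1489
j=4: r + 3k = 2036.892666… → ⌈·⌉ = 2037
j=5: r + 4k = 2585.781555… → ⌈·⌉ = 2586
j=6: r + 5k = 3134.670444… → ⌈·⌉ = 3135
j=7: r + 6k = 3683.559333… → ⌈·⌉ = 3684
j=8: r + 7k = 4232.448222… → ⌈·⌉ = 4233
j=9: r + 8k = 4781.337111… → ⌈·⌉ = 4782

391, 940, 1489, 2037, 2586, 3135, 3684, 4233, 4782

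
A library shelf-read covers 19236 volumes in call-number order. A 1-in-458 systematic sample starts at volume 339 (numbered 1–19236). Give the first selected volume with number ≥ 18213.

k = 458
Steps past start: ⌈(18213 − 339)/458⌉ = ⌈17874/458⌉ = 40
Selected volume: 339 + 40×458 = 18659

18659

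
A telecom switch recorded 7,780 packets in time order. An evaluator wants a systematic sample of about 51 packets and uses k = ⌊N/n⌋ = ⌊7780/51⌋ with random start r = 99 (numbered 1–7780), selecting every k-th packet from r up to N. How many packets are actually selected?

k = ⌊7780/51⌋ = 152
Achieved size = ⌊(7780 − 99)/152⌋ + 1 = ⌊7681/152⌋ + 1 = 50 + 1 = 51
(last selection: 99 + 50×152 = 7699 ≤ 7780; next would be 7851 > 7780)

51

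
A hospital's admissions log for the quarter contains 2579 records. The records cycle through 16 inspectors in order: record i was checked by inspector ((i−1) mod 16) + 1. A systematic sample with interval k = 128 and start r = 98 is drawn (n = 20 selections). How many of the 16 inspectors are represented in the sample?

1

Consecutive selections differ by k = 128, so their inspector numbers differ by 128 mod 16 = 0.
gcd(128, 16) = 16, so the sample visits 16/16 = 1 distinct residues mod 16.
Start 98 is inspector 2; the inspectors hit are 2.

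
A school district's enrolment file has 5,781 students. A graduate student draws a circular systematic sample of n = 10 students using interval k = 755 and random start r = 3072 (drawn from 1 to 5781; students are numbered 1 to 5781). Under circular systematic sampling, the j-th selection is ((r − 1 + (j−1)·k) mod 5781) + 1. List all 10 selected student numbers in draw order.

Selection 1: 3072
Selection 2: 3072 + 755 = 3827
Selection 3: 3827 + 755 = 4582
Selection 4: 4582 + 755 = 5337
Selection 5: 5337 + 755 = 6092 → 6092 − 5781 = 311
Selection 6: 311 + 755 = 1066
Selection 7: 1066 + 755 = 1821
Selection 8: 1821 + 755 = 2576
Selection 9: 2576 + 755 = 3331
Selection 10: 3331 + 755 = 4086

3072, 3827, 4582, 5337, 311, 1066, 1821, 2576, 3331, 4086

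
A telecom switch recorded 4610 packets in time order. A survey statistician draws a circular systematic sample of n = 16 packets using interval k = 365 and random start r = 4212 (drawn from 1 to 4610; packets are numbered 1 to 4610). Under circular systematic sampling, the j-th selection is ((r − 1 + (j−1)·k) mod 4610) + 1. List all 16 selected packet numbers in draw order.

4212, 4577, 332, 697, 1062, 1427, 1792, 2157, 2522, 2887, 3252, 3617, 3982, 4347, 102, 467

Selection 1: 4212
Selection 2: 4212 + 365 = 4577
Selection 3: 4577 + 365 = 4942 → 4942 − 4610 = 332
Selection 4: 332 + 365 = 697
Selection 5: 697 + 365 = 1062
Selection 6: 1062 + 365 = 1427
Selection 7: 1427 + 365 = 1792
Selection 8: 1792 + 365 = 2157
Selection 9: 2157 + 365 = 2522
Selection 10: 2522 + 365 = 2887
Selection 11: 2887 + 365 = 3252
Selection 12: 3252 + 365 = 3617
Selection 13: 3617 + 365 = 3982
Selection 14: 3982 + 365 = 4347
Selection 15: 4347 + 365 = 4712 → 4712 − 4610 = 102
Selection 16: 102 + 365 = 467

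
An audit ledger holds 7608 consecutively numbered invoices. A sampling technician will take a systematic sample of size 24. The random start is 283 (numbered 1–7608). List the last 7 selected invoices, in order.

5672, 5989, 6306, 6623, 6940, 7257, 7574

k = N/n = 7608/24 = 317
18th selection = 283 + 17×317 = 5672
19th: 5672 + 317 = 5989
20th: 5989 + 317 = 6306
21st: 6306 + 317 = 6623
22nd: 6623 + 317 = 6940
23rd: 6940 + 317 = 7257
24th: 7257 + 317 = 7574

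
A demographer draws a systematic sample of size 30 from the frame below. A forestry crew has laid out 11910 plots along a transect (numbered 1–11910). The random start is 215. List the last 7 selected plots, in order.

9346, 9743, 10140, 10537, 10934, 11331, 11728

k = N/n = 11910/30 = 397
24th selection = 215 + 23×397 = 9346
25th: 9346 + 397 = 9743
26th: 9743 + 397 = 10140
27th: 10140 + 397 = 10537
28th: 10537 + 397 = 10934
29th: 10934 + 397 = 11331
30th: 11331 + 397 = 11728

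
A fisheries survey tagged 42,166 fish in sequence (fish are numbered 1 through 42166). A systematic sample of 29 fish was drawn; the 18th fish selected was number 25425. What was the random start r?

707

k = 42166/29 = 1454
r = 25425 − (18−1)×1454 = 25425 − 24718 = 707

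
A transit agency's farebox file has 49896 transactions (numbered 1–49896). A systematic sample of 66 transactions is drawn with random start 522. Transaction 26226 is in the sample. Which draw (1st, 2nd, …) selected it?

35

k = 49896/66 = 756
position = (26226 − 522)/756 + 1 = 25704/756 + 1 = 34 + 1 = 35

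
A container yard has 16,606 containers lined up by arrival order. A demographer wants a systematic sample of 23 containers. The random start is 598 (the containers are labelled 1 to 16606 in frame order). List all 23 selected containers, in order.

k = N/n = 16606/23 = 722
container 1: 598
container 2: 598 + 722 = 1320
container 3: 1320 + 722 = 2042
container 4: 2042 + 722 = 2764
container 5: 2764 + 722 = 3486
container 6: 3486 + 722 = 4208
container 7: 4208 + 722 = 4930
container 8: 4930 + 722 = 5652
container 9: 5652 + 722 = 6374
container 10: 6374 + 722 = 7096
container 11: 7096 + 722 = 7818
container 12: 7818 + 722 = 8540
container 13: 8540 + 722 = 9262
container 14: 9262 + 722 = 9984
container 15: 9984 + 722 = 10706
container 16: 10706 + 722 = 11428
container 17: 11428 + 722 = 12150
container 18: 12150 + 722 = 12872
container 19: 12872 + 722 = 13594
container 20: 13594 + 722 = 14316
container 21: 14316 + 722 = 15038
container 22: 15038 + 722 = 15760
container 23: 15760 + 722 = 16482

598, 1320, 2042, 2764, 3486, 4208, 4930, 5652, 6374, 7096, 7818, 8540, 9262, 9984, 10706, 11428, 12150, 12872, 13594, 14316, 15038, 15760, 16482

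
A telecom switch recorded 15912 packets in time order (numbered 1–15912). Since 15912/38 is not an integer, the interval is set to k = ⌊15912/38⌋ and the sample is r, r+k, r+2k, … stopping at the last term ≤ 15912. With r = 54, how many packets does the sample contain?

k = ⌊15912/38⌋ = 418
Achieved size = ⌊(15912 − 54)/418⌋ + 1 = ⌊15858/418⌋ + 1 = 37 + 1 = 38
(last selection: 54 + 37×418 = 15520 ≤ 15912; next would be 15938 > 15912)

38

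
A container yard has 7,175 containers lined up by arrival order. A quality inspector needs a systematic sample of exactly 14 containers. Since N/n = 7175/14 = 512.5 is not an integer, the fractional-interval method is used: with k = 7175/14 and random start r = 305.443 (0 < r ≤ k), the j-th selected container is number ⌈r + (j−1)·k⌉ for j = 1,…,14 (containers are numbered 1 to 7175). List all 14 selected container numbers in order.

j=1: r + 0k = 305.443 → ⌈·⌉ = 306
j=2: r + 1k = 817.943 → ⌈·⌉ = 818
j=3: r + 2k = 1330.443 → ⌈·⌉ = 1331
j=4: r + 3k = 1842.943 → ⌈·⌉ = 1843
j=5: r + 4k = 2355.443 → ⌈·⌉ = 2356
j=6: r + 5k = 2867.943 → ⌈·⌉ = 2868
j=7: r + 6k = 3380.443 → ⌈·⌉ = 3381
j=8: r + 7k = 3892.943 → ⌈·⌉ = 3893
j=9: r + 8k = 4405.443 → ⌈·⌉ = 4406
j=10: r + 9k = 4917.943 → ⌈·⌉ = 4918
j=11: r + 10k = 5430.443 → ⌈·⌉ = 5431
j=12: r + 11k = 5942.943 → ⌈·⌉ = 5943
j=13: r + 12k = 6455.443 → ⌈·⌉ = 6456
j=14: r + 13k = 6967.943 → ⌈·⌉ = 6968

306, 818, 1331, 1843, 2356, 2868, 3381, 3893, 4406, 4918, 5431, 5943, 6456, 6968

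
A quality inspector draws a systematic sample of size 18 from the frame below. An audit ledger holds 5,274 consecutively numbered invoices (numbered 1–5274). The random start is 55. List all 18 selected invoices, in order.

55, 348, 641, 934, 1227, 1520, 1813, 2106, 2399, 2692, 2985, 3278, 3571, 3864, 4157, 4450, 4743, 5036

k = N/n = 5274/18 = 293
invoice 1: 55
invoice 2: 55 + 293 = 348
invoice 3: 348 + 293 = 641
invoice 4: 641 + 293 = 934
invoice 5: 934 + 293 = 1227
invoice 6: 1227 + 293 = 1520
invoice 7: 1520 + 293 = 1813
invoice 8: 1813 + 293 = 2106
invoice 9: 2106 + 293 = 2399
invoice 10: 2399 + 293 = 2692
invoice 11: 2692 + 293 = 2985
invoice 12: 2985 + 293 = 3278
invoice 13: 3278 + 293 = 3571
invoice 14: 3571 + 293 = 3864
invoice 15: 3864 + 293 = 4157
invoice 16: 4157 + 293 = 4450
invoice 17: 4450 + 293 = 4743
invoice 18: 4743 + 293 = 5036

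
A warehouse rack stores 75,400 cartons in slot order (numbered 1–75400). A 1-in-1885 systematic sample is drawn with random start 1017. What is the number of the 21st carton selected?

k = 1885
21st selection = r + (21−1)·k = 1017 + 20×1885 = 1017 + 37700 = 38717

38717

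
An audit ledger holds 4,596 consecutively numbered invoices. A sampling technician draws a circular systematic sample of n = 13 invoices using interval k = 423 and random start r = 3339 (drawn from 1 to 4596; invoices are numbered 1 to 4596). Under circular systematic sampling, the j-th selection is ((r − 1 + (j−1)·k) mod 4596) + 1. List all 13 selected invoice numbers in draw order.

Selection 1: 3339
Selection 2: 3339 + 423 = 3762
Selection 3: 3762 + 423 = 4185
Selection 4: 4185 + 423 = 4608 → 4608 − 4596 = 12
Selection 5: 12 + 423 = 435
Selection 6: 435 + 423 = 858
Selection 7: 858 + 423 = 1281
Selection 8: 1281 + 423 = 1704
Selection 9: 1704 + 423 = 2127
Selection 10: 2127 + 423 = 2550
Selection 11: 2550 + 423 = 2973
Selection 12: 2973 + 423 = 3396
Selection 13: 3396 + 423 = 3819

3339, 3762, 4185, 12, 435, 858, 1281, 1704, 2127, 2550, 2973, 3396, 3819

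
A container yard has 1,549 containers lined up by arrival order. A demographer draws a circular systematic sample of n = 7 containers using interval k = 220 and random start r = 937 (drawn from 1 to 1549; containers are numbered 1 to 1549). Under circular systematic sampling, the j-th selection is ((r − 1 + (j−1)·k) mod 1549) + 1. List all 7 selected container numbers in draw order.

937, 1157, 1377, 48, 268, 488, 708

Selection 1: 937
Selection 2: 937 + 220 = 1157
Selection 3: 1157 + 220 = 1377
Selection 4: 1377 + 220 = 1597 → 1597 − 1549 = 48
Selection 5: 48 + 220 = 268
Selection 6: 268 + 220 = 488
Selection 7: 488 + 220 = 708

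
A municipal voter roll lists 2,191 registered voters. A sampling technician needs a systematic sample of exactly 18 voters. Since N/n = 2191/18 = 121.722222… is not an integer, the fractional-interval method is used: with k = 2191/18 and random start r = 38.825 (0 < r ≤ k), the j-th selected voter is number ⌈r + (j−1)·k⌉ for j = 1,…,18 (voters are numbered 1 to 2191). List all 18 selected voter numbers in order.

j=1: r + 0k = 38.825 → ⌈·⌉ = 39
j=2: r + 1k = 160.547222… → ⌈·⌉ = 161
j=3: r + 2k = 282.269444… → ⌈·⌉ = 283
j=4: r + 3k = 403.991666… → ⌈·⌉ = 404
j=5: r + 4k = 525.713888… → ⌈·⌉ = 526
j=6: r + 5k = 647.436111… → ⌈·⌉ = 648
j=7: r + 6k = 769.158333… → ⌈·⌉ = 770
j=8: r + 7k = 890.880555… → ⌈·⌉ = 891
j=9: r + 8k = 1012.602777… → ⌈·⌉ = 1013
j=10: r + 9k = 1134.325 → ⌈·⌉ = 1135
j=11: r + 10k = 1256.047222… → ⌈·⌉ = 1257
j=12: r + 11k = 1377.769444… → ⌈·⌉ = 1378
j=13: r + 12k = 1499.491666… → ⌈·⌉ = 1500
j=14: r + 13k = 1621.213888… → ⌈·⌉ = 1622
j=15: r + 14k = 1742.936111… → ⌈·⌉ = 1743
j=16: r + 15k = 1864.658333… → ⌈·⌉ = 1865
j=17: r + 16k = 1986.380555… → ⌈·⌉ = 1987
j=18: r + 17k = 2108.102777… → ⌈·⌉ = 2109

39, 161, 283, 404, 526, 648, 770, 891, 1013, 1135, 1257, 1378, 1500, 1622, 1743, 1865, 1987, 2109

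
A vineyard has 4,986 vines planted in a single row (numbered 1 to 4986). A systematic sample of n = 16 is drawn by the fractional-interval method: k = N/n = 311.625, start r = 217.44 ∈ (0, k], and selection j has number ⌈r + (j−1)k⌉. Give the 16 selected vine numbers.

j=1: r + 0k = 217.44 → ⌈·⌉ = 218
j=2: r + 1k = 529.065 → ⌈·⌉ = 530
j=3: r + 2k = 840.69 → ⌈·⌉ = 841
j=4: r + 3k = 1152.315 → ⌈·⌉ = 1153
j=5: r + 4k = 1463.94 → ⌈·⌉ = 1464
j=6: r + 5k = 1775.565 → ⌈·⌉ = 1776
j=7: r + 6k = 2087.19 → ⌈·⌉ = 2088
j=8: r + 7k = 2398.815 → ⌈·⌉ = 2399
j=9: r + 8k = 2710.44 → ⌈·⌉ = 2711
j=10: r + 9k = 3022.065 → ⌈·⌉ = 3023
j=11: r + 10k = 3333.69 → ⌈·⌉ = 3334
j=12: r + 11k = 3645.315 → ⌈·⌉ = 3646
j=13: r + 12k = 3956.94 → ⌈·⌉ = 3957
j=14: r + 13k = 4268.565 → ⌈·⌉ = 4269
j=15: r + 14k = 4580.19 → ⌈·⌉ = 4581
j=16: r + 15k = 4891.815 → ⌈·⌉ = 4892

218, 530, 841, 1153, 1464, 1776, 2088, 2399, 2711, 3023, 3334, 3646, 3957, 4269, 4581, 4892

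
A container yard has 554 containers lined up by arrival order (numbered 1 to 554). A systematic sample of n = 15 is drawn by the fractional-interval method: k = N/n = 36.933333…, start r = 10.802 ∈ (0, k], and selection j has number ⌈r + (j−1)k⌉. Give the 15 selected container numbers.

j=1: r + 0k = 10.802 → ⌈·⌉ = 11
j=2: r + 1k = 47.735333… → ⌈·⌉ = 48
j=3: r + 2k = 84.668666… → ⌈·⌉ = 85
j=4: r + 3k = 121.602 → ⌈·⌉ = 122
j=5: r + 4k = 158.535333… → ⌈·⌉ = 159
j=6: r + 5k = 195.468666… → ⌈·⌉ = 196
j=7: r + 6k = 232.402 → ⌈·⌉ = 233
j=8: r + 7k = 269.335333… → ⌈·⌉ = 270
j=9: r + 8k = 306.268666… → ⌈·⌉ = 307
j=10: r + 9k = 343.202 → ⌈·⌉ = 344
j=11: r + 10k = 380.135333… → ⌈·⌉ = 381
j=12: r + 11k = 417.068666… → ⌈·⌉ = 418
j=13: r + 12k = 454.002 → ⌈·⌉ = 455
j=14: r + 13k = 490.935333… → ⌈·⌉ = 491
j=15: r + 14k = 527.868666… → ⌈·⌉ = 528

11, 48, 85, 122, 159, 196, 233, 270, 307, 344, 381, 418, 455, 491, 528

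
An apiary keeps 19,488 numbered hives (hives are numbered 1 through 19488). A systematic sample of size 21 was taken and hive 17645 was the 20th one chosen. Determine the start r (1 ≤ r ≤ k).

k = 19488/21 = 928
r = 17645 − (20−1)×928 = 17645 − 17632 = 13

13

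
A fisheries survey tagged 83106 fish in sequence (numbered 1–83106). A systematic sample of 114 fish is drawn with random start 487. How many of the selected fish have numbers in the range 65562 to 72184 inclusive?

k = 83106/114 = 729
First selection ≥ 65562: 487 + ⌈(65562−487)/729⌉·729 = 487 + 90×729 = 66097
Last selection ≤ 72184: 487 + ⌊(72184−487)/729⌋·729 = 487 + 98×729 = 71929
Count = 98 − 90 + 1 = 9

9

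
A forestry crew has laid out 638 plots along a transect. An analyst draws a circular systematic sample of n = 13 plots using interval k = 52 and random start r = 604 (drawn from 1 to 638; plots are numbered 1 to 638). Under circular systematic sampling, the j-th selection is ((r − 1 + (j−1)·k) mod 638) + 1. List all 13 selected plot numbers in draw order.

604, 18, 70, 122, 174, 226, 278, 330, 382, 434, 486, 538, 590

Selection 1: 604
Selection 2: 604 + 52 = 656 → 656 − 638 = 18
Selection 3: 18 + 52 = 70
Selection 4: 70 + 52 = 122
Selection 5: 122 + 52 = 174
Selection 6: 174 + 52 = 226
Selection 7: 226 + 52 = 278
Selection 8: 278 + 52 = 330
Selection 9: 330 + 52 = 382
Selection 10: 382 + 52 = 434
Selection 11: 434 + 52 = 486
Selection 12: 486 + 52 = 538
Selection 13: 538 + 52 = 590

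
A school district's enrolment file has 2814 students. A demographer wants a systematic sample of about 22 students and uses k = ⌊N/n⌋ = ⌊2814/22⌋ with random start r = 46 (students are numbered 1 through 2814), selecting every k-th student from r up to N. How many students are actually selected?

22

k = ⌊2814/22⌋ = 127
Achieved size = ⌊(2814 − 46)/127⌋ + 1 = ⌊2768/127⌋ + 1 = 21 + 1 = 22
(last selection: 46 + 21×127 = 2713 ≤ 2814; next would be 2840 > 2814)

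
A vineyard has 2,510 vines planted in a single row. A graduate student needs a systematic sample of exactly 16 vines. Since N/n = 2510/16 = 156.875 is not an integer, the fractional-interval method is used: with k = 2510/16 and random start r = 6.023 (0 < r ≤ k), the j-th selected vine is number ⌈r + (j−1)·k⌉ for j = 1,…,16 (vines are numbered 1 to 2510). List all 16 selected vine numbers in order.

j=1: r + 0k = 6.023 → ⌈·⌉ = 7
j=2: r + 1k = 162.898 → ⌈·⌉ = 163
j=3: r + 2k = 319.773 → ⌈·⌉ = 320
j=4: r + 3k = 476.648 → ⌈·⌉ = 477
j=5: r + 4k = 633.523 → ⌈·⌉ = 634
j=6: r + 5k = 790.398 → ⌈·⌉ = 791
j=7: r + 6k = 947.273 → ⌈·⌉ = 948
j=8: r + 7k = 1104.148 → ⌈·⌉ = 1105
j=9: r + 8k = 1261.023 → ⌈·⌉ = 1262
j=10: r + 9k = 1417.898 → ⌈·⌉ = 1418
j=11: r + 10k = 1574.773 → ⌈·⌉ = 1575
j=12: r + 11k = 1731.648 → ⌈·⌉ = 1732
j=13: r + 12k = 1888.523 → ⌈·⌉ = 1889
j=14: r + 13k = 2045.398 → ⌈·⌉ = 2046
j=15: r + 14k = 2202.273 → ⌈·⌉ = 2203
j=16: r + 15k = 2359.148 → ⌈·⌉ = 2360

7, 163, 320, 477, 634, 791, 948, 1105, 1262, 1418, 1575, 1732, 1889, 2046, 2203, 2360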